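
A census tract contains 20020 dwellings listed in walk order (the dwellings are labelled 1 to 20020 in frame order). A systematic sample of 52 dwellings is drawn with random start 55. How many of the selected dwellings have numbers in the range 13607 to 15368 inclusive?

k = 20020/52 = 385
First selection ≥ 13607: 55 + ⌈(13607−55)/385⌉·385 = 55 + 36×385 = 13915
Last selection ≤ 15368: 55 + ⌊(15368−55)/385⌋·385 = 55 + 39×385 = 15070
Count = 39 − 36 + 1 = 4

4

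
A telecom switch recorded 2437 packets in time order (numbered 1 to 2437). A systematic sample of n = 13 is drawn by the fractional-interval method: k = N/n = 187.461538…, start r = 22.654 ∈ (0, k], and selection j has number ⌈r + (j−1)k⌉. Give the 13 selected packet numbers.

23, 211, 398, 586, 773, 960, 1148, 1335, 1523, 1710, 1898, 2085, 2273

j=1: r + 0k = 22.654 → ⌈·⌉ = 23
j=2: r + 1k = 210.115538… → ⌈·⌉ = 211
j=3: r + 2k = 397.577076… → ⌈·⌉ = 398
j=4: r + 3k = 585.038615… → ⌈·⌉ = 586
j=5: r + 4k = 772.500153… → ⌈·⌉ = 773
j=6: r + 5k = 959.961692… → ⌈·⌉ = 960
j=7: r + 6k = 1147.423230… → ⌈·⌉ = 1148
j=8: r + 7k = 1334.884769… → ⌈·⌉ = 1335
j=9: r + 8k = 1522.346307… → ⌈·⌉ = 1523
j=10: r + 9k = 1709.807846… → ⌈·⌉ = 1710
j=11: r + 10k = 1897.269384… → ⌈·⌉ = 1898
j=12: r + 11k = 2084.730923… → ⌈·⌉ = 2085
j=13: r + 12k = 2272.192461… → ⌈·⌉ = 2273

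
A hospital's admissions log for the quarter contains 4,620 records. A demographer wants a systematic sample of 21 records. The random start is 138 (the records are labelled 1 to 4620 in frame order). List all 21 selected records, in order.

138, 358, 578, 798, 1018, 1238, 1458, 1678, 1898, 2118, 2338, 2558, 2778, 2998, 3218, 3438, 3658, 3878, 4098, 4318, 4538

k = N/n = 4620/21 = 220
record 1: 138
record 2: 138 + 220 = 358
record 3: 358 + 220 = 578
record 4: 578 + 220 = 798
record 5: 798 + 220 = 1018
record 6: 1018 + 220 = 1238
record 7: 1238 + 220 = 1458
record 8: 1458 + 220 = 1678
record 9: 1678 + 220 = 1898
record 10: 1898 + 220 = 2118
record 11: 2118 + 220 = 2338
record 12: 2338 + 220 = 2558
record 13: 2558 + 220 = 2778
record 14: 2778 + 220 = 2998
record 15: 2998 + 220 = 3218
record 16: 3218 + 220 = 3438
record 17: 3438 + 220 = 3658
record 18: 3658 + 220 = 3878
record 19: 3878 + 220 = 4098
record 20: 4098 + 220 = 4318
record 21: 4318 + 220 = 4538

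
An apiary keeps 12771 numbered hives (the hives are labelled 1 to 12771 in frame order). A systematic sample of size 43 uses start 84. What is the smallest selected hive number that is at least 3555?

3648

k = 12771/43 = 297
Steps past start: ⌈(3555 − 84)/297⌉ = ⌈3471/297⌉ = 12
Selected hive: 84 + 12×297 = 3648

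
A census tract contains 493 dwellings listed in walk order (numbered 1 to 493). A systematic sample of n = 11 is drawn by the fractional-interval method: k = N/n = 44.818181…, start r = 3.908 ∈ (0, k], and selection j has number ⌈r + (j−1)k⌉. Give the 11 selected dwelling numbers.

j=1: r + 0k = 3.908 → ⌈·⌉ = 4
j=2: r + 1k = 48.726181… → ⌈·⌉ = 49
j=3: r + 2k = 93.544363… → ⌈·⌉ = 94
j=4: r + 3k = 138.362545… → ⌈·⌉ = 139
j=5: r + 4k = 183.180727… → ⌈·⌉ = 184
j=6: r + 5k = 227.998909… → ⌈·⌉ = 228
j=7: r + 6k = 272.817090… → ⌈·⌉ = 273
j=8: r + 7k = 317.635272… → ⌈·⌉ = 318
j=9: r + 8k = 362.453454… → ⌈·⌉ = 363
j=10: r + 9k = 407.271636… → ⌈·⌉ = 408
j=11: r + 10k = 452.089818… → ⌈·⌉ = 453

4, 49, 94, 139, 184, 228, 273, 318, 363, 408, 453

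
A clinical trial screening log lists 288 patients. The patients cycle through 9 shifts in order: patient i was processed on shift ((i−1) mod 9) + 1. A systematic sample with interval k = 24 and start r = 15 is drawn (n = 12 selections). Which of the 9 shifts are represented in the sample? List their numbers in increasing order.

3, 6, 9

Consecutive selections differ by k = 24, so their shift numbers differ by 24 mod 9 = 6.
gcd(24, 9) = 3, so the sample visits 9/3 = 3 distinct residues mod 9.
Start 15 is shift 6; the shifts hit are 3, 6, 9.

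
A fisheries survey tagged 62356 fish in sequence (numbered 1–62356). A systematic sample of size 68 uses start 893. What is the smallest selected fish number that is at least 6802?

k = 62356/68 = 917
Steps past start: ⌈(6802 − 893)/917⌉ = ⌈5909/917⌉ = 7
Selected fish: 893 + 7×917 = 7312

7312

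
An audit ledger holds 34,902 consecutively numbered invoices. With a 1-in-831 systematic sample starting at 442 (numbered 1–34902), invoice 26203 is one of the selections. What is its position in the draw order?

32

k = 831
position = (26203 − 442)/831 + 1 = 25761/831 + 1 = 31 + 1 = 32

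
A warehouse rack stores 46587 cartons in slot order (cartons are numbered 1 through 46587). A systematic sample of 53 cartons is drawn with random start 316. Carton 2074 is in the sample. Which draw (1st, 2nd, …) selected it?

k = 46587/53 = 879
position = (2074 − 316)/879 + 1 = 1758/879 + 1 = 2 + 1 = 3

3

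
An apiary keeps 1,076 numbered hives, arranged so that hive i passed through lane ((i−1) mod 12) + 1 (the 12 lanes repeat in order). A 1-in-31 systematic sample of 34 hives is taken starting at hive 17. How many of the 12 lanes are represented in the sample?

12

Consecutive selections differ by k = 31, so their lane numbers differ by 31 mod 12 = 7.
gcd(31, 12) = 1, so the sample visits 12/1 = 12 distinct residues mod 12.
Start 17 is lane 5; the lanes hit are 1, 2, 3, 4, 5, 6, 7, 8, 9, 10, 11, 12.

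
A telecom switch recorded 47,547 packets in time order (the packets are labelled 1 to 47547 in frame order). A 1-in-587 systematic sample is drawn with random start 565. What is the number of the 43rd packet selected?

25219

k = 587
43rd selection = r + (43−1)·k = 565 + 42×587 = 565 + 24654 = 25219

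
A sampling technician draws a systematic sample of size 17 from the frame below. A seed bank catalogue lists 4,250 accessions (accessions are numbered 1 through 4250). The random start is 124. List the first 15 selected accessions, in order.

124, 374, 624, 874, 1124, 1374, 1624, 1874, 2124, 2374, 2624, 2874, 3124, 3374, 3624

k = N/n = 4250/17 = 250
accession 1: 124
accession 2: 124 + 250 = 374
accession 3: 374 + 250 = 624
accession 4: 624 + 250 = 874
accession 5: 874 + 250 = 1124
accession 6: 1124 + 250 = 1374
accession 7: 1374 + 250 = 1624
accession 8: 1624 + 250 = 1874
accession 9: 1874 + 250 = 2124
accession 10: 2124 + 250 = 2374
accession 11: 2374 + 250 = 2624
accession 12: 2624 + 250 = 2874
accession 13: 2874 + 250 = 3124
accession 14: 3124 + 250 = 3374
accession 15: 3374 + 250 = 3624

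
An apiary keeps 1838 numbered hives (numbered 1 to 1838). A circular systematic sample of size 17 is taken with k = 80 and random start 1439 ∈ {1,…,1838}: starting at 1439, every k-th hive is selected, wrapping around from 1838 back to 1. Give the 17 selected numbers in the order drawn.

Selection 1: 1439
Selection 2: 1439 + 80 = 1519
Selection 3: 1519 + 80 = 1599
Selection 4: 1599 + 80 = 1679
Selection 5: 1679 + 80 = 1759
Selection 6: 1759 + 80 = 1839 → 1839 − 1838 = 1
Selection 7: 1 + 80 = 81
Selection 8: 81 + 80 = 161
Selection 9: 161 + 80 = 241
Selection 10: 241 + 80 = 321
Selection 11: 321 + 80 = 401
Selection 12: 401 + 80 = 481
Selection 13: 481 + 80 = 561
Selection 14: 561 + 80 = 641
Selection 15: 641 + 80 = 721
Selection 16: 721 + 80 = 801
Selection 17: 801 + 80 = 881

1439, 1519, 1599, 1679, 1759, 1, 81, 161, 241, 321, 401, 481, 561, 641, 721, 801, 881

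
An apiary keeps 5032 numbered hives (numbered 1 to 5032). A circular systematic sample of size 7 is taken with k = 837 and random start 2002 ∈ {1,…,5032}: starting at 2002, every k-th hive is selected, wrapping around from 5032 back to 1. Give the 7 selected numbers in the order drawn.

Selection 1: 2002
Selection 2: 2002 + 837 = 2839
Selection 3: 2839 + 837 = 3676
Selection 4: 3676 + 837 = 4513
Selection 5: 4513 + 837 = 5350 → 5350 − 5032 = 318
Selection 6: 318 + 837 = 1155
Selection 7: 1155 + 837 = 1992

2002, 2839, 3676, 4513, 318, 1155, 1992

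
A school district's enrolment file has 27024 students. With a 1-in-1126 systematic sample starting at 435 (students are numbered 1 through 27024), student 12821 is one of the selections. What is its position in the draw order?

k = 1126
position = (12821 − 435)/1126 + 1 = 12386/1126 + 1 = 11 + 1 = 12

12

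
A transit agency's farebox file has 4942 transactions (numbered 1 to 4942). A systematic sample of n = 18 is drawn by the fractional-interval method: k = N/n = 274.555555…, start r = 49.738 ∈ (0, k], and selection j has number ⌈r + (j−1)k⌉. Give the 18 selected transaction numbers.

j=1: r + 0k = 49.738 → ⌈·⌉ = 50
j=2: r + 1k = 324.293555… → ⌈·⌉ = 325
j=3: r + 2k = 598.849111… → ⌈·⌉ = 599
j=4: r + 3k = 873.404666… → ⌈·⌉ = 874
j=5: r + 4k = 1147.960222… → ⌈·⌉ = 1148
j=6: r + 5k = 1422.515777… → ⌈·⌉ = 1423
j=7: r + 6k = 1697.071333… → ⌈·⌉ = 1698
j=8: r + 7k = 1971.626888… → ⌈·⌉ = 1972
j=9: r + 8k = 2246.182444… → ⌈·⌉ = 2247
j=10: r + 9k = 2520.738 → ⌈·⌉ = 2521
j=11: r + 10k = 2795.293555… → ⌈·⌉ = 2796
j=12: r + 11k = 3069.849111… → ⌈·⌉ = 3070
j=13: r + 12k = 3344.404666… → ⌈·⌉ = 3345
j=14: r + 13k = 3618.960222… → ⌈·⌉ = 3619
j=15: r + 14k = 3893.515777… → ⌈·⌉ = 3894
j=16: r + 15k = 4168.071333… → ⌈·⌉ = 4169
j=17: r + 16k = 4442.626888… → ⌈·⌉ = 4443
j=18: r + 17k = 4717.182444… → ⌈·⌉ = 4718

50, 325, 599, 874, 1148, 1423, 1698, 1972, 2247, 2521, 2796, 3070, 3345, 3619, 3894, 4169, 4443, 4718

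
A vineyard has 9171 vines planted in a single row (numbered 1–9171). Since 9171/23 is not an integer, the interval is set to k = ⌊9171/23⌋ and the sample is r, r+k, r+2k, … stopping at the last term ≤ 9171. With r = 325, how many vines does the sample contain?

23

k = ⌊9171/23⌋ = 398
Achieved size = ⌊(9171 − 325)/398⌋ + 1 = ⌊8846/398⌋ + 1 = 22 + 1 = 23
(last selection: 325 + 22×398 = 9081 ≤ 9171; next would be 9479 > 9171)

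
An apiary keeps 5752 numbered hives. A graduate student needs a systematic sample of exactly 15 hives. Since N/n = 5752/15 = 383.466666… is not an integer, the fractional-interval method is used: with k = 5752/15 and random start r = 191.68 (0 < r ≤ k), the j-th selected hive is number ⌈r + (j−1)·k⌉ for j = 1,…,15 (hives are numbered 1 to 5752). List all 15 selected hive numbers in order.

192, 576, 959, 1343, 1726, 2110, 2493, 2876, 3260, 3643, 4027, 4410, 4794, 5177, 5561

j=1: r + 0k = 191.68 → ⌈·⌉ = 192
j=2: r + 1k = 575.146666… → ⌈·⌉ = 576
j=3: r + 2k = 958.613333… → ⌈·⌉ = 959
j=4: r + 3k = 1342.08 → ⌈·⌉ = 1343
j=5: r + 4k = 1725.546666… → ⌈·⌉ = 1726
j=6: r + 5k = 2109.013333… → ⌈·⌉ = 2110
j=7: r + 6k = 2492.48 → ⌈·⌉ = 2493
j=8: r + 7k = 2875.946666… → ⌈·⌉ = 2876
j=9: r + 8k = 3259.413333… → ⌈·⌉ = 3260
j=10: r + 9k = 3642.88 → ⌈·⌉ = 3643
j=11: r + 10k = 4026.346666… → ⌈·⌉ = 4027
j=12: r + 11k = 4409.813333… → ⌈·⌉ = 4410
j=13: r + 12k = 4793.28 → ⌈·⌉ = 4794
j=14: r + 13k = 5176.746666… → ⌈·⌉ = 5177
j=15: r + 14k = 5560.213333… → ⌈·⌉ = 5561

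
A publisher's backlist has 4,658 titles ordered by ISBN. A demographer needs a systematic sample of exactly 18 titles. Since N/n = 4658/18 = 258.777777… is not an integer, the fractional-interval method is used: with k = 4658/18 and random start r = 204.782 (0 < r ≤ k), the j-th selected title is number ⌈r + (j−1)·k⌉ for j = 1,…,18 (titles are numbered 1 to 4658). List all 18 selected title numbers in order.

205, 464, 723, 982, 1240, 1499, 1758, 2017, 2276, 2534, 2793, 3052, 3311, 3569, 3828, 4087, 4346, 4605

j=1: r + 0k = 204.782 → ⌈·⌉ = 205
j=2: r + 1k = 463.559777… → ⌈·⌉ = 464
j=3: r + 2k = 722.337555… → ⌈·⌉ = 723
j=4: r + 3k = 981.115333… → ⌈·⌉ = 982
j=5: r + 4k = 1239.893111… → ⌈·⌉ = 1240
j=6: r + 5k = 1498.670888… → ⌈·⌉ = 1499
j=7: r + 6k = 1757.448666… → ⌈·⌉ = 1758
j=8: r + 7k = 2016.226444… → ⌈·⌉ = 2017
j=9: r + 8k = 2275.004222… → ⌈·⌉ = 2276
j=10: r + 9k = 2533.782 → ⌈·⌉ = 2534
j=11: r + 10k = 2792.559777… → ⌈·⌉ = 2793
j=12: r + 11k = 3051.337555… → ⌈·⌉ = 3052
j=13: r + 12k = 3310.115333… → ⌈·⌉ = 3311
j=14: r + 13k = 3568.893111… → ⌈·⌉ = 3569
j=15: r + 14k = 3827.670888… → ⌈·⌉ = 3828
j=16: r + 15k = 4086.448666… → ⌈·⌉ = 4087
j=17: r + 16k = 4345.226444… → ⌈·⌉ = 4346
j=18: r + 17k = 4604.004222… → ⌈·⌉ = 4605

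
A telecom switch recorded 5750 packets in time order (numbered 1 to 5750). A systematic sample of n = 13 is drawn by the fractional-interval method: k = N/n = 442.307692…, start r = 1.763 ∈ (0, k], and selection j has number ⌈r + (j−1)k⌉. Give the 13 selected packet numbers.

2, 445, 887, 1329, 1771, 2214, 2656, 3098, 3541, 3983, 4425, 4868, 5310

j=1: r + 0k = 1.763 → ⌈·⌉ = 2
j=2: r + 1k = 444.070692… → ⌈·⌉ = 445
j=3: r + 2k = 886.378384… → ⌈·⌉ = 887
j=4: r + 3k = 1328.686076… → ⌈·⌉ = 1329
j=5: r + 4k = 1770.993769… → ⌈·⌉ = 1771
j=6: r + 5k = 2213.301461… → ⌈·⌉ = 2214
j=7: r + 6k = 2655.609153… → ⌈·⌉ = 2656
j=8: r + 7k = 3097.916846… → ⌈·⌉ = 3098
j=9: r + 8k = 3540.224538… → ⌈·⌉ = 3541
j=10: r + 9k = 3982.532230… → ⌈·⌉ = 3983
j=11: r + 10k = 4424.839923… → ⌈·⌉ = 4425
j=12: r + 11k = 4867.147615… → ⌈·⌉ = 4868
j=13: r + 12k = 5309.455307… → ⌈·⌉ = 5310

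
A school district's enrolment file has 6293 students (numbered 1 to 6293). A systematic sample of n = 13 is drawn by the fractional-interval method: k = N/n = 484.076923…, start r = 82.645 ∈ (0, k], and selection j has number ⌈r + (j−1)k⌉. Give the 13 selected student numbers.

j=1: r + 0k = 82.645 → ⌈·⌉ = 83
j=2: r + 1k = 566.721923… → ⌈·⌉ = 567
j=3: r + 2k = 1050.798846… → ⌈·⌉ = 1051
j=4: r + 3k = 1534.875769… → ⌈·⌉ = 1535
j=5: r + 4k = 2018.952692… → ⌈·⌉ = 2019
j=6: r + 5k = 2503.029615… → ⌈·⌉ = 2504
j=7: r + 6k = 2987.106538… → ⌈·⌉ = 2988
j=8: r + 7k = 3471.183461… → ⌈·⌉ = 3472
j=9: r + 8k = 3955.260384… → ⌈·⌉ = 3956
j=10: r + 9k = 4439.337307… → ⌈·⌉ = 4440
j=11: r + 10k = 4923.414230… → ⌈·⌉ = 4924
j=12: r + 11k = 5407.491153… → ⌈·⌉ = 5408
j=13: r + 12k = 5891.568076… → ⌈·⌉ = 5892

83, 567, 1051, 1535, 2019, 2504, 2988, 3472, 3956, 4440, 4924, 5408, 5892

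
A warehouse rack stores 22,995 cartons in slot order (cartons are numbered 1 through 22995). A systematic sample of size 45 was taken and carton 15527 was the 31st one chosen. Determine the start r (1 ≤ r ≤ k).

197

k = 22995/45 = 511
r = 15527 − (31−1)×511 = 15527 − 15330 = 197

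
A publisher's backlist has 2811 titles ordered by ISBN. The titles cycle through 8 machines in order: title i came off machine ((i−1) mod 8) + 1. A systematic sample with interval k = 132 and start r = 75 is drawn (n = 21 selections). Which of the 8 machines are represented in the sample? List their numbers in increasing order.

Consecutive selections differ by k = 132, so their machine numbers differ by 132 mod 8 = 4.
gcd(132, 8) = 4, so the sample visits 8/4 = 2 distinct residues mod 8.
Start 75 is machine 3; the machines hit are 3, 7.

3, 7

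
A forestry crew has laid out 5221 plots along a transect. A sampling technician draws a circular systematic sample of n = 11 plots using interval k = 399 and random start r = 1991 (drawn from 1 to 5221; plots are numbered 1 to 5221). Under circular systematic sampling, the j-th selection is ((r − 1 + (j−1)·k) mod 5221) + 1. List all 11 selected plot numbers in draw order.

1991, 2390, 2789, 3188, 3587, 3986, 4385, 4784, 5183, 361, 760

Selection 1: 1991
Selection 2: 1991 + 399 = 2390
Selection 3: 2390 + 399 = 2789
Selection 4: 2789 + 399 = 3188
Selection 5: 3188 + 399 = 3587
Selection 6: 3587 + 399 = 3986
Selection 7: 3986 + 399 = 4385
Selection 8: 4385 + 399 = 4784
Selection 9: 4784 + 399 = 5183
Selection 10: 5183 + 399 = 5582 → 5582 − 5221 = 361
Selection 11: 361 + 399 = 760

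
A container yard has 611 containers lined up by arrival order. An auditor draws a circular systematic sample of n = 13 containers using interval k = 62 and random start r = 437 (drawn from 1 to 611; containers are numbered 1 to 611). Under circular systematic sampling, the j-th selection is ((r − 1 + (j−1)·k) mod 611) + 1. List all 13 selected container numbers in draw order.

Selection 1: 437
Selection 2: 437 + 62 = 499
Selection 3: 499 + 62 = 561
Selection 4: 561 + 62 = 623 → 623 − 611 = 12
Selection 5: 12 + 62 = 74
Selection 6: 74 + 62 = 136
Selection 7: 136 + 62 = 198
Selection 8: 198 + 62 = 260
Selection 9: 260 + 62 = 322
Selection 10: 322 + 62 = 384
Selection 11: 384 + 62 = 446
Selection 12: 446 + 62 = 508
Selection 13: 508 + 62 = 570

437, 499, 561, 12, 74, 136, 198, 260, 322, 384, 446, 508, 570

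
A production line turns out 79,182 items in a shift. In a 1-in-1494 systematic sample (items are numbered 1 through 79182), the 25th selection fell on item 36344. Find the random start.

488

k = 1494
r = 36344 − (25−1)×1494 = 36344 − 35856 = 488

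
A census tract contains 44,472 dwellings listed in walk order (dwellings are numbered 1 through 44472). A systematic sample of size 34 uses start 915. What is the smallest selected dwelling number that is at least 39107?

40155

k = 44472/34 = 1308
Steps past start: ⌈(39107 − 915)/1308⌉ = ⌈38192/1308⌉ = 30
Selected dwelling: 915 + 30×1308 = 40155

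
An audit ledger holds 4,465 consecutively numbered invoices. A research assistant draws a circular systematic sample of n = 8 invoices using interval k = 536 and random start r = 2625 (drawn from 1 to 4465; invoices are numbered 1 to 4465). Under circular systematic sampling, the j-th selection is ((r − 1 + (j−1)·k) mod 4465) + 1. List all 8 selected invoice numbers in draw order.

Selection 1: 2625
Selection 2: 2625 + 536 = 3161
Selection 3: 3161 + 536 = 3697
Selection 4: 3697 + 536 = 4233
Selection 5: 4233 + 536 = 4769 → 4769 − 4465 = 304
Selection 6: 304 + 536 = 840
Selection 7: 840 + 536 = 1376
Selection 8: 1376 + 536 = 1912

2625, 3161, 3697, 4233, 304, 840, 1376, 1912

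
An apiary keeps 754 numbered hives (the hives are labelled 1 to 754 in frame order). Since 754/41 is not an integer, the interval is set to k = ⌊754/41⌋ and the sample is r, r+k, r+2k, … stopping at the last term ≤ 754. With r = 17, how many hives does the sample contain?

k = ⌊754/41⌋ = 18
Achieved size = ⌊(754 − 17)/18⌋ + 1 = ⌊737/18⌋ + 1 = 40 + 1 = 41
(last selection: 17 + 40×18 = 737 ≤ 754; next would be 755 > 754)

41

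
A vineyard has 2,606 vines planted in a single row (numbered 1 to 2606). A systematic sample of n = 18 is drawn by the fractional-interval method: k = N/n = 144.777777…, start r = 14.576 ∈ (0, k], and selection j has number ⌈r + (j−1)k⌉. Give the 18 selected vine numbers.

j=1: r + 0k = 14.576 → ⌈·⌉ = 15
j=2: r + 1k = 159.353777… → ⌈·⌉ = 160
j=3: r + 2k = 304.131555… → ⌈·⌉ = 305
j=4: r + 3k = 448.909333… → ⌈·⌉ = 449
j=5: r + 4k = 593.687111… → ⌈·⌉ = 594
j=6: r + 5k = 738.464888… → ⌈·⌉ = 739
j=7: r + 6k = 883.242666… → ⌈·⌉ = 884
j=8: r + 7k = 1028.020444… → ⌈·⌉ = 1029
j=9: r + 8k = 1172.798222… → ⌈·⌉ = 1173
j=10: r + 9k = 1317.576 → ⌈·⌉ = 1318
j=11: r + 10k = 1462.353777… → ⌈·⌉ = 1463
j=12: r + 11k = 1607.131555… → ⌈·⌉ = 1608
j=13: r + 12k = 1751.909333… → ⌈·⌉ = 1752
j=14: r + 13k = 1896.687111… → ⌈·⌉ = 1897
j=15: r + 14k = 2041.464888… → ⌈·⌉ = 2042
j=16: r + 15k = 2186.242666… → ⌈·⌉ = 2187
j=17: r + 16k = 2331.020444… → ⌈·⌉ = 2332
j=18: r + 17k = 2475.798222… → ⌈·⌉ = 2476

15, 160, 305, 449, 594, 739, 884, 1029, 1173, 1318, 1463, 1608, 1752, 1897, 2042, 2187, 2332, 2476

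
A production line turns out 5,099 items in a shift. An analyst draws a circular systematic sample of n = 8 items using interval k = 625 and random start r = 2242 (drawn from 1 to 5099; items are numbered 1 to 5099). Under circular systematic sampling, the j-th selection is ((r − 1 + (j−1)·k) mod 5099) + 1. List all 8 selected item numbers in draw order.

Selection 1: 2242
Selection 2: 2242 + 625 = 2867
Selection 3: 2867 + 625 = 3492
Selection 4: 3492 + 625 = 4117
Selection 5: 4117 + 625 = 4742
Selection 6: 4742 + 625 = 5367 → 5367 − 5099 = 268
Selection 7: 268 + 625 = 893
Selection 8: 893 + 625 = 1518

2242, 2867, 3492, 4117, 4742, 268, 893, 1518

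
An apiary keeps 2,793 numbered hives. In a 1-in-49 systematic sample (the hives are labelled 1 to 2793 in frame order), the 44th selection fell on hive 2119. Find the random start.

k = 49
r = 2119 − (44−1)×49 = 2119 − 2107 = 12

12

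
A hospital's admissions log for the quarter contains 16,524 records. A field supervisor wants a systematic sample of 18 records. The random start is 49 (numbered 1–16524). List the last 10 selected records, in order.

k = N/n = 16524/18 = 918
9th selection = 49 + 8×918 = 7393
10th: 7393 + 918 = 8311
11th: 8311 + 918 = 9229
12th: 9229 + 918 = 10147
13th: 10147 + 918 = 11065
14th: 11065 + 918 = 11983
15th: 11983 + 918 = 12901
16th: 12901 + 918 = 13819
17th: 13819 + 918 = 14737
18th: 14737 + 918 = 15655

7393, 8311, 9229, 10147, 11065, 11983, 12901, 13819, 14737, 15655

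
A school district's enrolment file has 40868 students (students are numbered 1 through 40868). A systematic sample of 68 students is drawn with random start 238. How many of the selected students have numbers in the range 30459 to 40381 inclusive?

16

k = 40868/68 = 601
First selection ≥ 30459: 238 + ⌈(30459−238)/601⌉·601 = 238 + 51×601 = 30889
Last selection ≤ 40381: 238 + ⌊(40381−238)/601⌋·601 = 238 + 66×601 = 39904
Count = 66 − 51 + 1 = 16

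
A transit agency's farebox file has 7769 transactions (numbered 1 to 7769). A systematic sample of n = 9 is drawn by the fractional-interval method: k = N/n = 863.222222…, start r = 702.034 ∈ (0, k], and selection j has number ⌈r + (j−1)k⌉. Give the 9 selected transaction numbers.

703, 1566, 2429, 3292, 4155, 5019, 5882, 6745, 7608

j=1: r + 0k = 702.034 → ⌈·⌉ = 703
j=2: r + 1k = 1565.256222… → ⌈·⌉ = 1566
j=3: r + 2k = 2428.478444… → ⌈·⌉ = 2429
j=4: r + 3k = 3291.700666… → ⌈·⌉ = 3292
j=5: r + 4k = 4154.922888… → ⌈·⌉ = 4155
j=6: r + 5k = 5018.145111… → ⌈·⌉ = 5019
j=7: r + 6k = 5881.367333… → ⌈·⌉ = 5882
j=8: r + 7k = 6744.589555… → ⌈·⌉ = 6745
j=9: r + 8k = 7607.811777… → ⌈·⌉ = 7608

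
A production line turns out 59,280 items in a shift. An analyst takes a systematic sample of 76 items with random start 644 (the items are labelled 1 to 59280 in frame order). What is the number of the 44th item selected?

34184

k = 59280/76 = 780
44th selection = r + (44−1)·k = 644 + 43×780 = 644 + 33540 = 34184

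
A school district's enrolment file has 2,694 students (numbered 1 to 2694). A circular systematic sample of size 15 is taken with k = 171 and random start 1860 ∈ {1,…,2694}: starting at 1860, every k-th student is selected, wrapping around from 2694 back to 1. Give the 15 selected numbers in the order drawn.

Selection 1: 1860
Selection 2: 1860 + 171 = 2031
Selection 3: 2031 + 171 = 2202
Selection 4: 2202 + 171 = 2373
Selection 5: 2373 + 171 = 2544
Selection 6: 2544 + 171 = 2715 → 2715 − 2694 = 21
Selection 7: 21 + 171 = 192
Selection 8: 192 + 171 = 363
Selection 9: 363 + 171 = 534
Selection 10: 534 + 171 = 705
Selection 11: 705 + 171 = 876
Selection 12: 876 + 171 = 1047
Selection 13: 1047 + 171 = 1218
Selection 14: 1218 + 171 = 1389
Selection 15: 1389 + 171 = 1560

1860, 2031, 2202, 2373, 2544, 21, 192, 363, 534, 705, 876, 1047, 1218, 1389, 1560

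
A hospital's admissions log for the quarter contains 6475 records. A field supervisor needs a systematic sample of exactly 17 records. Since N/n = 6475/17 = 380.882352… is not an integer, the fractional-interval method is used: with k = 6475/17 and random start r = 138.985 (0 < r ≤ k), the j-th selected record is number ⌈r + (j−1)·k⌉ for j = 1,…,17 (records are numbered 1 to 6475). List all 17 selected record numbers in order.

139, 520, 901, 1282, 1663, 2044, 2425, 2806, 3187, 3567, 3948, 4329, 4710, 5091, 5472, 5853, 6234

j=1: r + 0k = 138.985 → ⌈·⌉ = 139
j=2: r + 1k = 519.867352… → ⌈·⌉ = 520
j=3: r + 2k = 900.749705… → ⌈·⌉ = 901
j=4: r + 3k = 1281.632058… → ⌈·⌉ = 1282
j=5: r + 4k = 1662.514411… → ⌈·⌉ = 1663
j=6: r + 5k = 2043.396764… → ⌈·⌉ = 2044
j=7: r + 6k = 2424.279117… → ⌈·⌉ = 2425
j=8: r + 7k = 2805.161470… → ⌈·⌉ = 2806
j=9: r + 8k = 3186.043823… → ⌈·⌉ = 3187
j=10: r + 9k = 3566.926176… → ⌈·⌉ = 3567
j=11: r + 10k = 3947.808529… → ⌈·⌉ = 3948
j=12: r + 11k = 4328.690882… → ⌈·⌉ = 4329
j=13: r + 12k = 4709.573235… → ⌈·⌉ = 4710
j=14: r + 13k = 5090.455588… → ⌈·⌉ = 5091
j=15: r + 14k = 5471.337941… → ⌈·⌉ = 5472
j=16: r + 15k = 5852.220294… → ⌈·⌉ = 5853
j=17: r + 16k = 6233.102647… → ⌈·⌉ = 6234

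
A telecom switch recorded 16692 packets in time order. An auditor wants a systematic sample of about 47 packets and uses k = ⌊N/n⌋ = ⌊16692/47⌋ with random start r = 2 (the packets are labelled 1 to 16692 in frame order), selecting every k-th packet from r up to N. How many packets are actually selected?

k = ⌊16692/47⌋ = 355
Achieved size = ⌊(16692 − 2)/355⌋ + 1 = ⌊16690/355⌋ + 1 = 47 + 1 = 48
(last selection: 2 + 47×355 = 16687 ≤ 16692; next would be 17042 > 16692)

48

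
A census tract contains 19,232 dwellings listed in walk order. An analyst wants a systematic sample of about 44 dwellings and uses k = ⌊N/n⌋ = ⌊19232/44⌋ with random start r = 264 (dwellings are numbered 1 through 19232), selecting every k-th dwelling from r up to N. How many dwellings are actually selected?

k = ⌊19232/44⌋ = 437
Achieved size = ⌊(19232 − 264)/437⌋ + 1 = ⌊18968/437⌋ + 1 = 43 + 1 = 44
(last selection: 264 + 43×437 = 19055 ≤ 19232; next would be 19492 > 19232)

44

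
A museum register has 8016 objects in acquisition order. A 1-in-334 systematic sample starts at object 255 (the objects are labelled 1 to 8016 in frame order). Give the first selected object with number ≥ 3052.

3261

k = 334
Steps past start: ⌈(3052 − 255)/334⌉ = ⌈2797/334⌉ = 9
Selected object: 255 + 9×334 = 3261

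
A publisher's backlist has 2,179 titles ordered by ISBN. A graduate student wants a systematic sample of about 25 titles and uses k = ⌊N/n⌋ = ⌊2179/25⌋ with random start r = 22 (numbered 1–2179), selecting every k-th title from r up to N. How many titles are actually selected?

25

k = ⌊2179/25⌋ = 87
Achieved size = ⌊(2179 − 22)/87⌋ + 1 = ⌊2157/87⌋ + 1 = 24 + 1 = 25
(last selection: 22 + 24×87 = 2110 ≤ 2179; next would be 2197 > 2179)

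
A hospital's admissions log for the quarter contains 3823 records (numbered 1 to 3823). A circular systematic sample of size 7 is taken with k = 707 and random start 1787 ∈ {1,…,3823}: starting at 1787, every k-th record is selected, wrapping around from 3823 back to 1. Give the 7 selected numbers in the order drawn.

Selection 1: 1787
Selection 2: 1787 + 707 = 2494
Selection 3: 2494 + 707 = 3201
Selection 4: 3201 + 707 = 3908 → 3908 − 3823 = 85
Selection 5: 85 + 707 = 792
Selection 6: 792 + 707 = 1499
Selection 7: 1499 + 707 = 2206

1787, 2494, 3201, 85, 792, 1499, 2206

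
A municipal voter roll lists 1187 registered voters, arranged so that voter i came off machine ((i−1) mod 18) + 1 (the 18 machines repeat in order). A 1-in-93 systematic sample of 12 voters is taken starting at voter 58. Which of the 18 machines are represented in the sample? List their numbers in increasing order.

1, 4, 7, 10, 13, 16

Consecutive selections differ by k = 93, so their machine numbers differ by 93 mod 18 = 3.
gcd(93, 18) = 3, so the sample visits 18/3 = 6 distinct residues mod 18.
Start 58 is machine 4; the machines hit are 1, 4, 7, 10, 13, 16.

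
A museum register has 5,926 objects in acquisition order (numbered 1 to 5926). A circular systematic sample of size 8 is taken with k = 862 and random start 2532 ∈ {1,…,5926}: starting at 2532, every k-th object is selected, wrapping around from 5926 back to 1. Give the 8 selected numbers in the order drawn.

Selection 1: 2532
Selection 2: 2532 + 862 = 3394
Selection 3: 3394 + 862 = 4256
Selection 4: 4256 + 862 = 5118
Selection 5: 5118 + 862 = 5980 → 5980 − 5926 = 54
Selection 6: 54 + 862 = 916
Selection 7: 916 + 862 = 1778
Selection 8: 1778 + 862 = 2640

2532, 3394, 4256, 5118, 54, 916, 1778, 2640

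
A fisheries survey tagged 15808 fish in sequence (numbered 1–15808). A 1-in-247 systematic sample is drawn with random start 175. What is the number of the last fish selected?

15736

k = 247
64th selection = r + (64−1)·k = 175 + 63×247 = 175 + 15561 = 15736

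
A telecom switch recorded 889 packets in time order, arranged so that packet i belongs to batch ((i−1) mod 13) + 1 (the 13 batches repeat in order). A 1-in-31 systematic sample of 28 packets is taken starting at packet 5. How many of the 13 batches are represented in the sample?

13

Consecutive selections differ by k = 31, so their batch numbers differ by 31 mod 13 = 5.
gcd(31, 13) = 1, so the sample visits 13/1 = 13 distinct residues mod 13.
Start 5 is batch 5; the batches hit are 1, 2, 3, 4, 5, 6, 7, 8, 9, 10, 11, 12, 13.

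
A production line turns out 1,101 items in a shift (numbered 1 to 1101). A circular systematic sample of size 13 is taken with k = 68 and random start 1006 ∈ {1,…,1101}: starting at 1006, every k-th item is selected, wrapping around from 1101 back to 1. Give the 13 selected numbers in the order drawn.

1006, 1074, 41, 109, 177, 245, 313, 381, 449, 517, 585, 653, 721

Selection 1: 1006
Selection 2: 1006 + 68 = 1074
Selection 3: 1074 + 68 = 1142 → 1142 − 1101 = 41
Selection 4: 41 + 68 = 109
Selection 5: 109 + 68 = 177
Selection 6: 177 + 68 = 245
Selection 7: 245 + 68 = 313
Selection 8: 313 + 68 = 381
Selection 9: 381 + 68 = 449
Selection 10: 449 + 68 = 517
Selection 11: 517 + 68 = 585
Selection 12: 585 + 68 = 653
Selection 13: 653 + 68 = 721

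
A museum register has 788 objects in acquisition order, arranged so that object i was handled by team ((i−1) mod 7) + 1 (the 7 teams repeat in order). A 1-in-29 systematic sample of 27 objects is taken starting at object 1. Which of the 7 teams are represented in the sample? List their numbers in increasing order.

Consecutive selections differ by k = 29, so their team numbers differ by 29 mod 7 = 1.
gcd(29, 7) = 1, so the sample visits 7/1 = 7 distinct residues mod 7.
Start 1 is team 1; the teams hit are 1, 2, 3, 4, 5, 6, 7.

1, 2, 3, 4, 5, 6, 7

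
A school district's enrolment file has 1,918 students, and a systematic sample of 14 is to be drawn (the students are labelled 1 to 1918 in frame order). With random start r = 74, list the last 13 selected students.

k = N/n = 1918/14 = 137
2nd selection = 74 + 1×137 = 211
3rd: 211 + 137 = 348
4th: 348 + 137 = 485
5th: 485 + 137 = 622
6th: 622 + 137 = 759
7th: 759 + 137 = 896
8th: 896 + 137 = 1033
9th: 1033 + 137 = 1170
10th: 1170 + 137 = 1307
11th: 1307 + 137 = 1444
12th: 1444 + 137 = 1581
13th: 1581 + 137 = 1718
14th: 1718 + 137 = 1855

211, 348, 485, 622, 759, 896, 1033, 1170, 1307, 1444, 1581, 1718, 1855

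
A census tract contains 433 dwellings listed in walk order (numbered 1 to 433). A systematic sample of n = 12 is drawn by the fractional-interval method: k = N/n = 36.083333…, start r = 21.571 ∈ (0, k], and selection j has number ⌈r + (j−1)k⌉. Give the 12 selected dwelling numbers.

j=1: r + 0k = 21.571 → ⌈·⌉ = 22
j=2: r + 1k = 57.654333… → ⌈·⌉ = 58
j=3: r + 2k = 93.737666… → ⌈·⌉ = 94
j=4: r + 3k = 129.821 → ⌈·⌉ = 130
j=5: r + 4k = 165.904333… → ⌈·⌉ = 166
j=6: r + 5k = 201.987666… → ⌈·⌉ = 202
j=7: r + 6k = 238.071 → ⌈·⌉ = 239
j=8: r + 7k = 274.154333… → ⌈·⌉ = 275
j=9: r + 8k = 310.237666… → ⌈·⌉ = 311
j=10: r + 9k = 346.321 → ⌈·⌉ = 347
j=11: r + 10k = 382.404333… → ⌈·⌉ = 383
j=12: r + 11k = 418.487666… → ⌈·⌉ = 419

22, 58, 94, 130, 166, 202, 239, 275, 311, 347, 383, 419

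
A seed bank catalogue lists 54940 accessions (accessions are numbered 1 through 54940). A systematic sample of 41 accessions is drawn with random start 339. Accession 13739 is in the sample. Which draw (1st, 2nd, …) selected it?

11

k = 54940/41 = 1340
position = (13739 − 339)/1340 + 1 = 13400/1340 + 1 = 10 + 1 = 11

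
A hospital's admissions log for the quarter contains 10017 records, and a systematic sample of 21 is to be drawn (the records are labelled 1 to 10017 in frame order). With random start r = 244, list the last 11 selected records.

5014, 5491, 5968, 6445, 6922, 7399, 7876, 8353, 8830, 9307, 9784

k = N/n = 10017/21 = 477
11th selection = 244 + 10×477 = 5014
12th: 5014 + 477 = 5491
13th: 5491 + 477 = 5968
14th: 5968 + 477 = 6445
15th: 6445 + 477 = 6922
16th: 6922 + 477 = 7399
17th: 7399 + 477 = 7876
18th: 7876 + 477 = 8353
19th: 8353 + 477 = 8830
20th: 8830 + 477 = 9307
21st: 9307 + 477 = 9784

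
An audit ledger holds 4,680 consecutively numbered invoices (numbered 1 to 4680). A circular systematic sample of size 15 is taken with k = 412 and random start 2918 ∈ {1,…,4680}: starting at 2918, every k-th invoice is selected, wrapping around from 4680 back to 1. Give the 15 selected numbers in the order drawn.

2918, 3330, 3742, 4154, 4566, 298, 710, 1122, 1534, 1946, 2358, 2770, 3182, 3594, 4006

Selection 1: 2918
Selection 2: 2918 + 412 = 3330
Selection 3: 3330 + 412 = 3742
Selection 4: 3742 + 412 = 4154
Selection 5: 4154 + 412 = 4566
Selection 6: 4566 + 412 = 4978 → 4978 − 4680 = 298
Selection 7: 298 + 412 = 710
Selection 8: 710 + 412 = 1122
Selection 9: 1122 + 412 = 1534
Selection 10: 1534 + 412 = 1946
Selection 11: 1946 + 412 = 2358
Selection 12: 2358 + 412 = 2770
Selection 13: 2770 + 412 = 3182
Selection 14: 3182 + 412 = 3594
Selection 15: 3594 + 412 = 4006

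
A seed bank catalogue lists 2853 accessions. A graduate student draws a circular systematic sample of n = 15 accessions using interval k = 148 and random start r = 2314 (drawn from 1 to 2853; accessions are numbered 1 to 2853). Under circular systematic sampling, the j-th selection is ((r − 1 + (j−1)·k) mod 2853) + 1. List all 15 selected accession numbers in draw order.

Selection 1: 2314
Selection 2: 2314 + 148 = 2462
Selection 3: 2462 + 148 = 2610
Selection 4: 2610 + 148 = 2758
Selection 5: 2758 + 148 = 2906 → 2906 − 2853 = 53
Selection 6: 53 + 148 = 201
Selection 7: 201 + 148 = 349
Selection 8: 349 + 148 = 497
Selection 9: 497 + 148 = 645
Selection 10: 645 + 148 = 793
Selection 11: 793 + 148 = 941
Selection 12: 941 + 148 = 1089
Selection 13: 1089 + 148 = 1237
Selection 14: 1237 + 148 = 1385
Selection 15: 1385 + 148 = 1533

2314, 2462, 2610, 2758, 53, 201, 349, 497, 645, 793, 941, 1089, 1237, 1385, 1533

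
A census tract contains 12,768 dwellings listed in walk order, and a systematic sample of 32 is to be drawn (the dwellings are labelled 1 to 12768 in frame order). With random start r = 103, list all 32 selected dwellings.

103, 502, 901, 1300, 1699, 2098, 2497, 2896, 3295, 3694, 4093, 4492, 4891, 5290, 5689, 6088, 6487, 6886, 7285, 7684, 8083, 8482, 8881, 9280, 9679, 10078, 10477, 10876, 11275, 11674, 12073, 12472

k = N/n = 12768/32 = 399
dwelling 1: 103
dwelling 2: 103 + 399 = 502
dwelling 3: 502 + 399 = 901
dwelling 4: 901 + 399 = 1300
dwelling 5: 1300 + 399 = 1699
dwelling 6: 1699 + 399 = 2098
dwelling 7: 2098 + 399 = 2497
dwelling 8: 2497 + 399 = 2896
dwelling 9: 2896 + 399 = 3295
dwelling 10: 3295 + 399 = 3694
dwelling 11: 3694 + 399 = 4093
dwelling 12: 4093 + 399 = 4492
dwelling 13: 4492 + 399 = 4891
dwelling 14: 4891 + 399 = 5290
dwelling 15: 5290 + 399 = 5689
dwelling 16: 5689 + 399 = 6088
dwelling 17: 6088 + 399 = 6487
dwelling 18: 6487 + 399 = 6886
dwelling 19: 6886 + 399 = 7285
dwelling 20: 7285 + 399 = 7684
dwelling 21: 7684 + 399 = 8083
dwelling 22: 8083 + 399 = 8482
dwelling 23: 8482 + 399 = 8881
dwelling 24: 8881 + 399 = 9280
dwelling 25: 9280 + 399 = 9679
dwelling 26: 9679 + 399 = 10078
dwelling 27: 10078 + 399 = 10477
dwelling 28: 10477 + 399 = 10876
dwelling 29: 10876 + 399 = 11275
dwelling 30: 11275 + 399 = 11674
dwelling 31: 11674 + 399 = 12073
dwelling 32: 12073 + 399 = 12472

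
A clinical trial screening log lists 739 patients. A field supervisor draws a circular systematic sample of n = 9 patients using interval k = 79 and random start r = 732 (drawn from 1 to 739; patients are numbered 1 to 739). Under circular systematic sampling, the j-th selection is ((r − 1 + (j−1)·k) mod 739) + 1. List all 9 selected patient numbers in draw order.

Selection 1: 732
Selection 2: 732 + 79 = 811 → 811 − 739 = 72
Selection 3: 72 + 79 = 151
Selection 4: 151 + 79 = 230
Selection 5: 230 + 79 = 309
Selection 6: 309 + 79 = 388
Selection 7: 388 + 79 = 467
Selection 8: 467 + 79 = 546
Selection 9: 546 + 79 = 625

732, 72, 151, 230, 309, 388, 467, 546, 625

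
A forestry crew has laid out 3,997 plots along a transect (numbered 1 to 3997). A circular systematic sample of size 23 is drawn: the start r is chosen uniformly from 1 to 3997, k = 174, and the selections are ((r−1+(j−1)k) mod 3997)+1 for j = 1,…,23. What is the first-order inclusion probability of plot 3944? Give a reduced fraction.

For each position j, as r ranges over 1…3997 the j-th selection hits every plot exactly once, so plot 3944 is selected for exactly 23 of the 3997 starts.
Inclusion probability = 23/3997.

23/3997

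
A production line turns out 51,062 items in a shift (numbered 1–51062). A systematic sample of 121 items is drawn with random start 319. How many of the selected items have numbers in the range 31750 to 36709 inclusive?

k = 51062/121 = 422
First selection ≥ 31750: 319 + ⌈(31750−319)/422⌉·422 = 319 + 75×422 = 31969
Last selection ≤ 36709: 319 + ⌊(36709−319)/422⌋·422 = 319 + 86×422 = 36611
Count = 86 − 75 + 1 = 12

12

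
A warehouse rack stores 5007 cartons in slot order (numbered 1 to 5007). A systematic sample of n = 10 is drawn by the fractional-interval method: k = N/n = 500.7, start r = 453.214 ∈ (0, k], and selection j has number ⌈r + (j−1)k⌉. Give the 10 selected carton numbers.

j=1: r + 0k = 453.214 → ⌈·⌉ = 454
j=2: r + 1k = 953.914 → ⌈·⌉ = 954
j=3: r + 2k = 1454.614 → ⌈·⌉ = 1455
j=4: r + 3k = 1955.314 → ⌈·⌉ = 1956
j=5: r + 4k = 2456.014 → ⌈·⌉ = 2457
j=6: r + 5k = 2956.714 → ⌈·⌉ = 2957
j=7: r + 6k = 3457.414 → ⌈·⌉ = 3458
j=8: r + 7k = 3958.114 → ⌈·⌉ = 3959
j=9: r + 8k = 4458.814 → ⌈·⌉ = 4459
j=10: r + 9k = 4959.514 → ⌈·⌉ = 4960

454, 954, 1455, 1956, 2457, 2957, 3458, 3959, 4459, 4960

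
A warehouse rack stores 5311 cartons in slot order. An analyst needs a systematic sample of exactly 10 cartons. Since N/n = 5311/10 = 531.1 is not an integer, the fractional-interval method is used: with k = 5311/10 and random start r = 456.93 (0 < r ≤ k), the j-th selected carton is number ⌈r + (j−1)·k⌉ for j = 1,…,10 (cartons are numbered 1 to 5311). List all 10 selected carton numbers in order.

j=1: r + 0k = 456.93 → ⌈·⌉ = 457
j=2: r + 1k = 988.03 → ⌈·⌉ = 989
j=3: r + 2k = 1519.13 → ⌈·⌉ = 1520
j=4: r + 3k = 2050.23 → ⌈·⌉ = 2051
j=5: r + 4k = 2581.33 → ⌈·⌉ = 2582
j=6: r + 5k = 3112.43 → ⌈·⌉ = 3113
j=7: r + 6k = 3643.53 → ⌈·⌉ = 3644
j=8: r + 7k = 4174.63 → ⌈·⌉ = 4175
j=9: r + 8k = 4705.73 → ⌈·⌉ = 4706
j=10: r + 9k = 5236.83 → ⌈·⌉ = 5237

457, 989, 1520, 2051, 2582, 3113, 3644, 4175, 4706, 5237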